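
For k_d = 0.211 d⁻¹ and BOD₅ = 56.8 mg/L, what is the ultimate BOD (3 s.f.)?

BOD₅ = L₀(1 − e^(−5k_d)) ⇒ L₀ = BOD₅ / (1 − e^(−5×0.211))
= 56.8 / (1 − 0.3482) = 56.8 / 0.6518 = 87.14 mg/L.

L₀ ≈ 87.1 mg/L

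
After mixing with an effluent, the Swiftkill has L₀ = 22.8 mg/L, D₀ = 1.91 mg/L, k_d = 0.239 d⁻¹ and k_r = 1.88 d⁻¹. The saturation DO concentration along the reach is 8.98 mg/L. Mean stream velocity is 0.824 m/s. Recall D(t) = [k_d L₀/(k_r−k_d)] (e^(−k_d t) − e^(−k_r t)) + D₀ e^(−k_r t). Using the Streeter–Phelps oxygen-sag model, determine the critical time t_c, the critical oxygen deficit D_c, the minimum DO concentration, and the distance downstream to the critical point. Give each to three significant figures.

t_c ≈ 0.735 d; D_c ≈ 2.43 mg/L; min DO ≈ 6.55 mg/L; x_c ≈ 52.3 km

t_c = [1/(k_r−k_d)] ln[(k_r/k_d)(1 − D₀(k_r−k_d)/(k_d L₀))]
= [1/(1.88−0.239)] ln[(1.88/0.239)(1 − 1.91×1.641/(0.239×22.8))]
= (1/1.641) ln[7.866 × 0.4248] = 0.6094 × ln(3.342) = 0.6094 × 1.206 = 0.7352 d.
L(t_c) = L₀ e^(−k_d t_c) = 22.8 × 0.8389 = 19.13 mg/L, and at the critical point k_r D_c = k_d L, so D_c = (0.239/1.88) × 19.13 = 2.431 mg/L.
Minimum DO = C_s − D_c = 8.98 − 2.431 = 6.549 mg/L.
x_c = v t_c = 0.824 m/s × 0.7352 d × 86400 s/d = 52340 m ≈ 52.3 km.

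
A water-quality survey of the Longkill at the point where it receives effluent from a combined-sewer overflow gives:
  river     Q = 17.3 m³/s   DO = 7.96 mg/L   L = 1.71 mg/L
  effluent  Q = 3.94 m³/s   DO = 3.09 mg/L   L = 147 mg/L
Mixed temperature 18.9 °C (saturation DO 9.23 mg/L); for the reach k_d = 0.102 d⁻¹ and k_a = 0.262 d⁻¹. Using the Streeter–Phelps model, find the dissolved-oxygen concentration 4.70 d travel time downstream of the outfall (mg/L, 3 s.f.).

Mixed DO = (17.3×7.96 + 3.94×3.09)/(17.3+3.94) = 149.9/21.24 = 7.057 mg/L.
Mixed L₀ = (17.3×1.71 + 3.94×147)/(21.24) = 608.8/21.24 = 28.66 mg/L.
Initial deficit D₀ = C_s − DO₀ = 9.23 − 7.057 = 2.173 mg/L.
D(4.70) = [0.102×28.66/(0.262−0.102)](e^(−0.102×4.70) − e^(−0.262×4.70)) + 2.173 e^(−0.262×4.70)
= 18.27 × (0.6192 − 0.2919) + 2.173 × 0.2919 = 6.614 mg/L.
DO = 9.23 − 6.614 = 2.616 mg/L.

DO ≈ 2.62 mg/L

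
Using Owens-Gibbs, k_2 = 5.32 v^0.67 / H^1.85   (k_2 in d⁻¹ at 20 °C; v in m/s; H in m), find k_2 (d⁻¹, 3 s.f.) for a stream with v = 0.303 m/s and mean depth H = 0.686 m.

k_2 ≈ 4.80 d⁻¹

k_2 = 5.32 × 0.303^0.67 / 0.686^1.85 = 5.32 × 0.4493 / 0.4980 = 4.800 d⁻¹.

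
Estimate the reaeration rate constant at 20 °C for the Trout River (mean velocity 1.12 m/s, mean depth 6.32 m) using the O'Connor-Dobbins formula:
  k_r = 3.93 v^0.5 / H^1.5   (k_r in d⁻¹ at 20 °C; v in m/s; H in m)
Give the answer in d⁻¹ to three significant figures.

k_r ≈ 0.262 d⁻¹

k_r = 3.93 × 1.12^0.5 / 6.32^1.5 = 3.93 × 1.058 / 15.89 = 0.2618 d⁻¹.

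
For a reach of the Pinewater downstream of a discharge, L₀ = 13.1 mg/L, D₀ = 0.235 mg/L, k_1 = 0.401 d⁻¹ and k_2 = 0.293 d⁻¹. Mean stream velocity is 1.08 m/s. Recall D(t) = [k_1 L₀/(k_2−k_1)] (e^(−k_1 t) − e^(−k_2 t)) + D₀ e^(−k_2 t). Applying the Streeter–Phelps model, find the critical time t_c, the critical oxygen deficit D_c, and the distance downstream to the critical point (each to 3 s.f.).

t_c = [1/(k_2−k_1)] ln[(k_2/k_1)(1 − D₀(k_2−k_1)/(k_1 L₀))]
= [1/(0.293−0.401)] ln[(0.293/0.401)(1 − 0.235×-0.1080/(0.401×13.1))]
= (1/-0.1080) ln[0.7307 × 1.005] = -9.259 × ln(0.7342) = -9.259 × -0.3090 = 2.861 d.
L(t_c) = L₀ e^(−k_1 t_c) = 13.1 × 0.3175 = 4.160 mg/L, and at the critical point k_2 D_c = k_1 L, so D_c = (0.401/0.293) × 4.160 = 5.693 mg/L.
x_c = v t_c = 1.08 m/s × 2.861 d × 86400 s/d = 266900 m ≈ 267 km.

t_c ≈ 2.86 d; D_c ≈ 5.69 mg/L; x_c ≈ 267 km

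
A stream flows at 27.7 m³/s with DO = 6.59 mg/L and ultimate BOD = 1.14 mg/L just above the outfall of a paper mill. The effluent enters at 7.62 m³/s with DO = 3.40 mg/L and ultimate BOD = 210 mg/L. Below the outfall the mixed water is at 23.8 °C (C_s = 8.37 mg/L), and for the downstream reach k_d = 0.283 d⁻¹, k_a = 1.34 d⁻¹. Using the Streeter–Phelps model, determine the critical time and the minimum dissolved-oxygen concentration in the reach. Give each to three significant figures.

t_c ≈ 1.26 d; minimum DO ≈ 1.54 mg/L

Mixed DO = (27.7×6.59 + 7.62×3.40)/(27.7+7.62) = 208.5/35.32 = 5.902 mg/L.
Mixed L₀ = (27.7×1.14 + 7.62×210)/(35.32) = 1632/35.32 = 46.20 mg/L.
Initial deficit D₀ = C_s − DO₀ = 8.37 − 5.902 = 2.468 mg/L.
t_c = (1/1.057) ln[(1.34/0.283)(1 − 2.468×1.057/(0.283×46.20))] = 0.9461 × ln(3.790) = 1.261 d.
D_c = (0.283/1.34) × 46.20 × e^(−0.283×1.261) = 0.2112 × 46.20 × 0.7000 = 6.830 mg/L.
Minimum DO = 8.37 − 6.830 = 1.540 mg/L.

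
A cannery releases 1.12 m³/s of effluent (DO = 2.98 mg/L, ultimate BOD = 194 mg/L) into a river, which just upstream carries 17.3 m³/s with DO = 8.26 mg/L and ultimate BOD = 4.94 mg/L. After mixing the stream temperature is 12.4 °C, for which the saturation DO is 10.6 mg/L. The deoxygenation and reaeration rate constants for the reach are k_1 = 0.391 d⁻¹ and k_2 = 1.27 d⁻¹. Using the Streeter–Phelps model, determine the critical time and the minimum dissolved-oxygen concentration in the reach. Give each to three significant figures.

Mixed DO = (17.3×8.26 + 1.12×2.98)/(17.3+1.12) = 146.2/18.42 = 7.939 mg/L.
Mixed L₀ = (17.3×4.94 + 1.12×194)/(18.42) = 302.7/18.42 = 16.44 mg/L.
Initial deficit D₀ = C_s − DO₀ = 10.6 − 7.939 = 2.661 mg/L.
t_c = (1/0.8790) ln[(1.27/0.391)(1 − 2.661×0.8790/(0.391×16.44))] = 1.138 × ln(2.066) = 0.8254 d.
D_c = (0.391/1.27) × 16.44 × e^(−0.391×0.8254) = 0.3079 × 16.44 × 0.7242 = 3.664 mg/L.
Minimum DO = 10.6 − 3.664 = 6.936 mg/L.

t_c ≈ 0.825 d; minimum DO ≈ 6.94 mg/L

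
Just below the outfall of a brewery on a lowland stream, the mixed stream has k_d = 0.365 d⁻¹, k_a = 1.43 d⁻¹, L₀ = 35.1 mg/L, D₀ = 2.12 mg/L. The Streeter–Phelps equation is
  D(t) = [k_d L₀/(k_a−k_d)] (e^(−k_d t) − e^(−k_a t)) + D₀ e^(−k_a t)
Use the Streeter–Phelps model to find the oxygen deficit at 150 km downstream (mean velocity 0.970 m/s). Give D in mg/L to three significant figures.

D ≈ 5.49 mg/L

Travel time t = x/v = 150 km / (0.970 m/s) = 150000 m / 0.970 m/s = 154600 s = 1.790 d.
k_d L₀/(k_a−k_d) = 0.365×35.1/(1.43−0.365) = 12.81/1.065 = 12.03 mg/L.
e^(−k_d t) = e^(−0.365×1.790) = 0.5203; e^(−k_a t) = e^(−1.43×1.790) = 0.07735.
D = 12.03 × (0.5203 − 0.07735) + 2.12 × 0.07735 = 5.329 + 0.1640 = 5.493 mg/L.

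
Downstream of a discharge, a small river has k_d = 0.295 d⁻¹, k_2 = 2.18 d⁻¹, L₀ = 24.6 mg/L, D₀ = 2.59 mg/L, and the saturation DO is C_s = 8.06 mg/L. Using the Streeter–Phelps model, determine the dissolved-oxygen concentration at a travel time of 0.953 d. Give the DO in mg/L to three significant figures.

k_d L₀/(k_2−k_d) = 0.295×24.6/(2.18−0.295) = 7.257/1.885 = 3.850 mg/L.
e^(−k_d t) = e^(−0.295×0.9530) = 0.7549; e^(−k_2 t) = e^(−2.18×0.9530) = 0.1252.
D = 3.850 × (0.7549 − 0.1252) + 2.59 × 0.1252 = 2.424 + 0.3244 = 2.749 mg/L.
DO = C_s − D = 8.06 − 2.749 = 5.311 mg/L.

DO ≈ 5.31 mg/L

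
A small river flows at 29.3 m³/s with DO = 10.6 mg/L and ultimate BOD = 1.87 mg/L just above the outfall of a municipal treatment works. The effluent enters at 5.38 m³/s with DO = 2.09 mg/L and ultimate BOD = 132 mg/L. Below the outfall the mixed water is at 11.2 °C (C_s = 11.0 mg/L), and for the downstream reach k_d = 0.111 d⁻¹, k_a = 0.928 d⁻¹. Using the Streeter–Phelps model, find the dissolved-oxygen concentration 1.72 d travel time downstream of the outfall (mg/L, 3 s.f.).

Mixed DO = (29.3×10.6 + 5.38×2.09)/(29.3+5.38) = 321.8/34.68 = 9.280 mg/L.
Mixed L₀ = (29.3×1.87 + 5.38×132)/(34.68) = 765.0/34.68 = 22.06 mg/L.
Initial deficit D₀ = C_s − DO₀ = 11.0 − 9.280 = 1.720 mg/L.
D(1.72) = [0.111×22.06/(0.928−0.111)](e^(−0.111×1.72) − e^(−0.928×1.72)) + 1.720 e^(−0.928×1.72)
= 2.997 × (0.8262 − 0.2027) + 1.720 × 0.2027 = 2.217 mg/L.
DO = 11.0 − 2.217 = 8.783 mg/L.

DO ≈ 8.78 mg/L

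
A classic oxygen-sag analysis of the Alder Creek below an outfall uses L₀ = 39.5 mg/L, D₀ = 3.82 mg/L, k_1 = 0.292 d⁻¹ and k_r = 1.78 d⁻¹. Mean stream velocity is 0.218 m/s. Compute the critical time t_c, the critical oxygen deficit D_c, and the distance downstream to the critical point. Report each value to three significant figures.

With k_r/k_1 = 6.096 and 1 − D₀(k_r−k_1)/(k_1 L₀) = 0.5072,
t_c = ln(6.096 × 0.5072) / (1.78 − 0.292) = ln(3.092) / 1.488 = 1.129/1.488 = 0.7586 d.
D_c = (k_1/k_r) L₀ e^(−k_1 t_c) = (0.292/1.78) × 39.5 × e^(−0.292×0.7586) = 0.1640 × 39.5 × 0.8013 = 5.192 mg/L.
x_c = v t_c = 0.218 m/s × 0.7586 d × 86400 s/d = 14290 m ≈ 14.3 km.

t_c ≈ 0.759 d; D_c ≈ 5.19 mg/L; x_c ≈ 14.3 km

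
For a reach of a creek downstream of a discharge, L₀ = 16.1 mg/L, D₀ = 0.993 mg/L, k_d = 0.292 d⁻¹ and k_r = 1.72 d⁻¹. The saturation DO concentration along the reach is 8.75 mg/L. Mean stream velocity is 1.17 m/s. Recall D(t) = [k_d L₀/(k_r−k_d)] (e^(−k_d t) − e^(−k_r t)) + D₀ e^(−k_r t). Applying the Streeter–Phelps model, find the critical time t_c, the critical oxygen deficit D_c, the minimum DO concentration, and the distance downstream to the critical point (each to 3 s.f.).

With k_r/k_d = 5.890 and 1 − D₀(k_r−k_d)/(k_d L₀) = 0.6984,
t_c = ln(5.890 × 0.6984) / (1.72 − 0.292) = ln(4.114) / 1.428 = 1.414/1.428 = 0.9904 d.
D_c = (k_d/k_r) L₀ e^(−k_d t_c) = (0.292/1.72) × 16.1 × e^(−0.292×0.9904) = 0.1698 × 16.1 × 0.7489 = 2.047 mg/L.
Minimum DO = C_s − D_c = 8.75 − 2.047 = 6.703 mg/L.
x_c = v t_c = 1.17 m/s × 0.9904 d × 86400 s/d = 100100 m ≈ 100 km.

t_c ≈ 0.990 d; D_c ≈ 2.05 mg/L; min DO ≈ 6.70 mg/L; x_c ≈ 100 km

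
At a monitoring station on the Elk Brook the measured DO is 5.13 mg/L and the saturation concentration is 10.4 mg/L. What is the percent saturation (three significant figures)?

49.3 % saturation

% saturation = C/C_s × 100 = 5.13/10.4 × 100 = 49.3 %.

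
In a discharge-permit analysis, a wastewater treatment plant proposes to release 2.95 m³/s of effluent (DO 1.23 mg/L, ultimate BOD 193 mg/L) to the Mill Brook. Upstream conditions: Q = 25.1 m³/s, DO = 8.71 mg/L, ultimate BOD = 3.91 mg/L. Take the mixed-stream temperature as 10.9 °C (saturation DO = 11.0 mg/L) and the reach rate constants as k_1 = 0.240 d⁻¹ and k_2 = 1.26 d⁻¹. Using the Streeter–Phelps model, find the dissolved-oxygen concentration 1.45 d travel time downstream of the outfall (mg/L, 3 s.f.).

DO ≈ 7.45 mg/L

Mixed DO = (25.1×8.71 + 2.95×1.23)/(25.1+2.95) = 222.2/28.05 = 7.923 mg/L.
Mixed L₀ = (25.1×3.91 + 2.95×193)/(28.05) = 667.5/28.05 = 23.80 mg/L.
Initial deficit D₀ = C_s − DO₀ = 11.0 − 7.923 = 3.077 mg/L.
D(1.45) = [0.240×23.80/(1.26−0.240)](e^(−0.240×1.45) − e^(−1.26×1.45)) + 3.077 e^(−1.26×1.45)
= 5.599 × (0.7061 − 0.1609) + 3.077 × 0.1609 = 3.548 mg/L.
DO = 11.0 − 3.548 = 7.452 mg/L.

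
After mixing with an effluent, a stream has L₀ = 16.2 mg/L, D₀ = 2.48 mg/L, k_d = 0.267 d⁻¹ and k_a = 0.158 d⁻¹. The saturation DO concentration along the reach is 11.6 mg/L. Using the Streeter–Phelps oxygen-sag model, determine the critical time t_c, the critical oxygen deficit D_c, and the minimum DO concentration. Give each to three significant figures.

At the critical point dD/dt = 0, so k_d L₀ e^(−k_d t) = k_a D. Substituting D(t) from the Streeter–Phelps equation and solving for t gives
t_c = ln[(k_a/k_d)(1 − D₀(k_a−k_d)/(k_d L₀))] / (k_a−k_d).
Here k_a−k_d = -0.1090 d⁻¹ and 1 − D₀(k_a−k_d)/(k_d L₀) = 1 − 2.48×-0.1090/(0.267×16.2) = 1.062, so
t_c = ln(0.5918 × 1.062) / -0.1090 = -0.4640 / -0.1090 = 4.257 d.
L(t_c) = L₀ e^(−k_d t_c) = 16.2 × 0.3209 = 5.198 mg/L, and at the critical point k_a D_c = k_d L, so D_c = (0.267/0.158) × 5.198 = 8.785 mg/L.
Minimum DO = C_s − D_c = 11.6 − 8.785 = 2.815 mg/L.

t_c ≈ 4.26 d; D_c ≈ 8.78 mg/L; min DO ≈ 2.82 mg/L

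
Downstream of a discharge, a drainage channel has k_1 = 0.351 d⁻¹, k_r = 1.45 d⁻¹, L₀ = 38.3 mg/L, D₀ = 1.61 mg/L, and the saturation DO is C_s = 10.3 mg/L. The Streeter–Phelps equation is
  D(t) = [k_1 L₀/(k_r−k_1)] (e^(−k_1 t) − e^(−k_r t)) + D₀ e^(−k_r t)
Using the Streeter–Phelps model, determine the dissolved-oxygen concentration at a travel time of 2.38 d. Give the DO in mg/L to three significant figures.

k_1 L₀/(k_r−k_1) = 0.351×38.3/(1.45−0.351) = 13.44/1.099 = 12.23 mg/L.
e^(−k_1 t) = e^(−0.351×2.380) = 0.4337; e^(−k_r t) = e^(−1.45×2.380) = 0.03171.
D = 12.23 × (0.4337 − 0.03171) + 1.61 × 0.03171 = 4.917 + 0.05106 = 4.968 mg/L.
DO = C_s − D = 10.3 − 4.968 = 5.332 mg/L.

DO ≈ 5.33 mg/L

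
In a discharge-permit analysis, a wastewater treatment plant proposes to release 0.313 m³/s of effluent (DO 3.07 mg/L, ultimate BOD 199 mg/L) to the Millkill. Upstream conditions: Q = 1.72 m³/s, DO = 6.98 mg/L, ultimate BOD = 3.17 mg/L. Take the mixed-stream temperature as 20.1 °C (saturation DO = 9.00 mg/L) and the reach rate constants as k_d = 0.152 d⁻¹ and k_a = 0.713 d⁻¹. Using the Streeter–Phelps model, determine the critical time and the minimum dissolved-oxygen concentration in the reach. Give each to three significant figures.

t_c ≈ 2.14 d; minimum DO ≈ 3.87 mg/L

Mixed DO = (1.72×6.98 + 0.313×3.07)/(1.72+0.313) = 12.97/2.033 = 6.378 mg/L.
Mixed L₀ = (1.72×3.17 + 0.313×199)/(2.033) = 67.74/2.033 = 33.32 mg/L.
Initial deficit D₀ = C_s − DO₀ = 9.00 − 6.378 = 2.622 mg/L.
t_c = (1/0.5610) ln[(0.713/0.152)(1 − 2.622×0.5610/(0.152×33.32))] = 1.783 × ln(3.328) = 2.143 d.
D_c = (0.152/0.713) × 33.32 × e^(−0.152×2.143) = 0.2132 × 33.32 × 0.7219 = 5.128 mg/L.
Minimum DO = 9.00 − 5.128 = 3.872 mg/L.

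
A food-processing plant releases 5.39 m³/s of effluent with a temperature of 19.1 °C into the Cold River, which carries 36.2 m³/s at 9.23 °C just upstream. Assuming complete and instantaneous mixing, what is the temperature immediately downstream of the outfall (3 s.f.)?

10.5 °C

Flow-weighted mixing: C = (Q_r C_r + Q_w C_w)/(Q_r + Q_w)
= (36.2×9.23 + 5.39×19.1)/(36.2 + 5.39) = 437.1/41.59 = 10.51 °C.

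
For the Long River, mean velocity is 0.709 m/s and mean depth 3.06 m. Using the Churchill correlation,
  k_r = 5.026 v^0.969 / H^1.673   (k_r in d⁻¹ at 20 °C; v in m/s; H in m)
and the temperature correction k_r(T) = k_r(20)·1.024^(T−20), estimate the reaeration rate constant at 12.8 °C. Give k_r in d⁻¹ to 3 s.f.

k_r(20) = 5.026 × 0.709^0.969 / 3.06^1.673 = 5.026 × 0.7166 / 6.495 = 0.5545 d⁻¹.
k_r(12.8) = 0.5545 × 1.024^(12.8−20) = 0.5545 × 0.8430 = 0.4674 d⁻¹.

k_r ≈ 0.467 d⁻¹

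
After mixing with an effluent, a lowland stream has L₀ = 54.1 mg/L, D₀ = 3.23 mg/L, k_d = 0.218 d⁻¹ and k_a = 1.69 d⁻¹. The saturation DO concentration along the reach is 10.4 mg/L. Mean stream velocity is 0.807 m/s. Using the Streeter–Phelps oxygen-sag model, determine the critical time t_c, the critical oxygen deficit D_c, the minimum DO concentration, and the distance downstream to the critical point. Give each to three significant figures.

t_c = [1/(k_a−k_d)] ln[(k_a/k_d)(1 − D₀(k_a−k_d)/(k_d L₀))]
= [1/(1.69−0.218)] ln[(1.69/0.218)(1 − 3.23×1.472/(0.218×54.1))]
= (1/1.472) ln[7.752 × 0.5969] = 0.6793 × ln(4.627) = 0.6793 × 1.532 = 1.041 d.
D_c = (k_d/k_a) L₀ e^(−k_d t_c) = (0.218/1.69) × 54.1 × e^(−0.218×1.041) = 0.1290 × 54.1 × 0.7970 = 5.562 mg/L.
Minimum DO = C_s − D_c = 10.4 − 5.562 = 4.838 mg/L.
x_c = v t_c = 0.807 m/s × 1.041 d × 86400 s/d = 72560 m ≈ 72.6 km.

t_c ≈ 1.04 d; D_c ≈ 5.56 mg/L; min DO ≈ 4.84 mg/L; x_c ≈ 72.6 km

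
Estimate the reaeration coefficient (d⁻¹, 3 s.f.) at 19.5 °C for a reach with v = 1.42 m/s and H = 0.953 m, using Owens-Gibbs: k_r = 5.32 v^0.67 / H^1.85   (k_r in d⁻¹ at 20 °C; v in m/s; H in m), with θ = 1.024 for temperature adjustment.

k_r(20) = 5.32 × 1.42^0.67 / 0.953^1.85 = 5.32 × 1.265 / 0.9148 = 7.356 d⁻¹.
k_r(19.5) = 7.356 × 1.024^(19.5−20) = 7.356 × 0.9882 = 7.269 d⁻¹.

k_r ≈ 7.27 d⁻¹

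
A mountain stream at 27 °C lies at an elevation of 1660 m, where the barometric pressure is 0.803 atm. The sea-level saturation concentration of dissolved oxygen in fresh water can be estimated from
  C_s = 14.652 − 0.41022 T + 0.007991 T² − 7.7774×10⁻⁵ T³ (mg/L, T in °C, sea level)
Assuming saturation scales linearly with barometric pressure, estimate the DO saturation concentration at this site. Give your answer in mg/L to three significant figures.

C_s ≈ 6.32 mg/L

At sea level: C_s = 14.652 − 0.41022×27 + 0.007991×27² − 7.7774×10⁻⁵×27³ = 7.871 mg/L.
Pressure correction: C_s' = 7.871 × 0.803 = 6.320 mg/L.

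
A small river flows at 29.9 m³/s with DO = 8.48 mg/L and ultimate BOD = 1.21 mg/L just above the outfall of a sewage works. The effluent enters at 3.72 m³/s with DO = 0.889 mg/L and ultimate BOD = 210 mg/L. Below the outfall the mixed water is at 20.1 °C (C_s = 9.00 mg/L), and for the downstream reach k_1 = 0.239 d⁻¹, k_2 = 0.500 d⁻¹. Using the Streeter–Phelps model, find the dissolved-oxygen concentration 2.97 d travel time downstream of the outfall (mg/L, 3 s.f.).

DO ≈ 2.79 mg/L

Mixed DO = (29.9×8.48 + 3.72×0.889)/(29.9+3.72) = 256.9/33.62 = 7.640 mg/L.
Mixed L₀ = (29.9×1.21 + 3.72×210)/(33.62) = 817.4/33.62 = 24.31 mg/L.
Initial deficit D₀ = C_s − DO₀ = 9.00 − 7.640 = 1.360 mg/L.
D(2.97) = [0.239×24.31/(0.500−0.239)](e^(−0.239×2.97) − e^(−0.500×2.97)) + 1.360 e^(−0.500×2.97)
= 22.26 × (0.4917 − 0.2265) + 1.360 × 0.2265 = 6.213 mg/L.
DO = 9.00 − 6.213 = 2.787 mg/L.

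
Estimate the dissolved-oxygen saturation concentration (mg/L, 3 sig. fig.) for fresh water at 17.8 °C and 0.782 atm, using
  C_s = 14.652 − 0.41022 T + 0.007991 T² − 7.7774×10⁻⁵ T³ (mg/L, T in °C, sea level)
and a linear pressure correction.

At sea level: C_s = 14.652 − 0.41022×17.8 + 0.007991×17.8² − 7.7774×10⁻⁵×17.8³ = 9.443 mg/L.
Pressure correction: C_s' = 9.443 × 0.782 = 7.385 mg/L.

C_s ≈ 7.38 mg/L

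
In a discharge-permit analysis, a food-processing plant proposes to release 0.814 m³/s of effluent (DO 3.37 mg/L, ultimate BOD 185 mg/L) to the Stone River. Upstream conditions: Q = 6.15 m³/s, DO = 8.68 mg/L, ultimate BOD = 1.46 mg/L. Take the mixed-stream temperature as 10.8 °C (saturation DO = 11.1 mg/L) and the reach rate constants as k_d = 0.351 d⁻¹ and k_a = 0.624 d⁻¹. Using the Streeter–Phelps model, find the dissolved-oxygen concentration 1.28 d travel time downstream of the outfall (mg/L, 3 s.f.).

Mixed DO = (6.15×8.68 + 0.814×3.37)/(6.15+0.814) = 56.13/6.964 = 8.059 mg/L.
Mixed L₀ = (6.15×1.46 + 0.814×185)/(6.964) = 159.6/6.964 = 22.91 mg/L.
Initial deficit D₀ = C_s − DO₀ = 11.1 − 8.059 = 3.041 mg/L.
D(1.28) = [0.351×22.91/(0.624−0.351)](e^(−0.351×1.28) − e^(−0.624×1.28)) + 3.041 e^(−0.624×1.28)
= 29.46 × (0.6381 − 0.4499) + 3.041 × 0.4499 = 6.912 mg/L.
DO = 11.1 − 6.912 = 4.188 mg/L.

DO ≈ 4.19 mg/L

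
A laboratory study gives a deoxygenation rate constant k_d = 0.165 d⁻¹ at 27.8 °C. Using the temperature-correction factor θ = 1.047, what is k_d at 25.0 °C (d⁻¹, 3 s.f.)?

k_d ≈ 0.145 d⁻¹

k_d(T₂) = k_d(T₁) · θ^(T₂−T₁) = 0.165 × 1.047^(25.0−27.8)
= 0.165 × 1.047^-2.80 = 0.165 × 0.8793 = 0.1451 d⁻¹.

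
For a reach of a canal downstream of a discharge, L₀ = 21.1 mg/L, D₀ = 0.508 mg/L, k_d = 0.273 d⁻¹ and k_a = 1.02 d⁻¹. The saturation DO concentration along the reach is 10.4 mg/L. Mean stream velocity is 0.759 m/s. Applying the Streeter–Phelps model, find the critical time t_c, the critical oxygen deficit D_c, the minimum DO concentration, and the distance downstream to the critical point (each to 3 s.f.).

At the critical point dD/dt = 0, so k_d L₀ e^(−k_d t) = k_a D. Substituting D(t) from the Streeter–Phelps equation and solving for t gives
t_c = ln[(k_a/k_d)(1 − D₀(k_a−k_d)/(k_d L₀))] / (k_a−k_d).
Here k_a−k_d = 0.7470 d⁻¹ and 1 − D₀(k_a−k_d)/(k_d L₀) = 1 − 0.508×0.7470/(0.273×21.1) = 0.9341, so
t_c = ln(3.736 × 0.9341) / 0.7470 = 1.250 / 0.7470 = 1.673 d.
L(t_c) = L₀ e^(−k_d t_c) = 21.1 × 0.6333 = 13.36 mg/L, and at the critical point k_a D_c = k_d L, so D_c = (0.273/1.02) × 13.36 = 3.576 mg/L.
Minimum DO = C_s − D_c = 10.4 − 3.576 = 6.824 mg/L.
x_c = v t_c = 0.759 m/s × 1.673 d × 86400 s/d = 109700 m ≈ 110 km.

t_c ≈ 1.67 d; D_c ≈ 3.58 mg/L; min DO ≈ 6.82 mg/L; x_c ≈ 110 km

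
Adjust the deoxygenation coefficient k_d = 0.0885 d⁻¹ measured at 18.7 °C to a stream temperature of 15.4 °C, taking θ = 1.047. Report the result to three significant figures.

k_d(T₂) = k_d(T₁) · θ^(T₂−T₁) = 0.0885 × 1.047^(15.4−18.7)
= 0.0885 × 1.047^-3.30 = 0.0885 × 0.8594 = 0.07605 d⁻¹.

k_d ≈ 0.0761 d⁻¹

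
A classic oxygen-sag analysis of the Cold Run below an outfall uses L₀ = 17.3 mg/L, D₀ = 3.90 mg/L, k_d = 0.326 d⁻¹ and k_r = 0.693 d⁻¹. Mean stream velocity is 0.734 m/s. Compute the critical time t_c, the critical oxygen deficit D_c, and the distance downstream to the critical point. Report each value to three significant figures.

t_c ≈ 1.26 d; D_c ≈ 5.40 mg/L; x_c ≈ 79.7 km

At the critical point dD/dt = 0, so k_d L₀ e^(−k_d t) = k_r D. Substituting D(t) from the Streeter–Phelps equation and solving for t gives
t_c = ln[(k_r/k_d)(1 − D₀(k_r−k_d)/(k_d L₀))] / (k_r−k_d).
Here k_r−k_d = 0.3670 d⁻¹ and 1 − D₀(k_r−k_d)/(k_d L₀) = 1 − 3.90×0.3670/(0.326×17.3) = 0.7462, so
t_c = ln(2.126 × 0.7462) / 0.3670 = 0.4614 / 0.3670 = 1.257 d.
L(t_c) = L₀ e^(−k_d t_c) = 17.3 × 0.6638 = 11.48 mg/L, and at the critical point k_r D_c = k_d L, so D_c = (0.326/0.693) × 11.48 = 5.402 mg/L.
x_c = v t_c = 0.734 m/s × 1.257 d × 86400 s/d = 79730 m ≈ 79.7 km.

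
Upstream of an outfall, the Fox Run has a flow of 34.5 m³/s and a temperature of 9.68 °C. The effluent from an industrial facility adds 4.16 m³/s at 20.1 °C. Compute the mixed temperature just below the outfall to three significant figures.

Flow-weighted mixing: C = (Q_r C_r + Q_w C_w)/(Q_r + Q_w)
= (34.5×9.68 + 4.16×20.1)/(34.5 + 4.16) = 417.6/38.66 = 10.80 °C.

10.8 °C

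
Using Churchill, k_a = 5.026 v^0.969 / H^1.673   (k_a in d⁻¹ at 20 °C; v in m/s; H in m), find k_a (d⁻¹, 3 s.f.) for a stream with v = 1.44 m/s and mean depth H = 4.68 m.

k_a = 5.026 × 1.44^0.969 / 4.68^1.673 = 5.026 × 1.424 / 13.22 = 0.5412 d⁻¹.

k_a ≈ 0.541 d⁻¹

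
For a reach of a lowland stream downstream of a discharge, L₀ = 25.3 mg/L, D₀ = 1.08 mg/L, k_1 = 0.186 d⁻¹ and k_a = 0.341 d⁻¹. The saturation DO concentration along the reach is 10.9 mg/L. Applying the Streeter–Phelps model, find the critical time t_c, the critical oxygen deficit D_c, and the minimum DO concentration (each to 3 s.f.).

t_c ≈ 3.68 d; D_c ≈ 6.96 mg/L; min DO ≈ 3.94 mg/L

At the critical point dD/dt = 0, so k_1 L₀ e^(−k_1 t) = k_a D. Substituting D(t) from the Streeter–Phelps equation and solving for t gives
t_c = ln[(k_a/k_1)(1 − D₀(k_a−k_1)/(k_1 L₀))] / (k_a−k_1).
Here k_a−k_1 = 0.1550 d⁻¹ and 1 − D₀(k_a−k_1)/(k_1 L₀) = 1 − 1.08×0.1550/(0.186×25.3) = 0.9644, so
t_c = ln(1.833 × 0.9644) / 0.1550 = 0.5699 / 0.1550 = 3.677 d.
L(t_c) = L₀ e^(−k_1 t_c) = 25.3 × 0.5046 = 12.77 mg/L, and at the critical point k_a D_c = k_1 L, so D_c = (0.186/0.341) × 12.77 = 6.964 mg/L.
Minimum DO = C_s − D_c = 10.9 − 6.964 = 3.936 mg/L.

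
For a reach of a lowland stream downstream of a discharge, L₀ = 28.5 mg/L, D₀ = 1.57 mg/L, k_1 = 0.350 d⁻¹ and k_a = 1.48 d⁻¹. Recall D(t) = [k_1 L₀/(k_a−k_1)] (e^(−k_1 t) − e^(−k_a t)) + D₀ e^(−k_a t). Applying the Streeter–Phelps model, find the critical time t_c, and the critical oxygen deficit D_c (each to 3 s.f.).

At the critical point dD/dt = 0, so k_1 L₀ e^(−k_1 t) = k_a D. Substituting D(t) from the Streeter–Phelps equation and solving for t gives
t_c = ln[(k_a/k_1)(1 − D₀(k_a−k_1)/(k_1 L₀))] / (k_a−k_1).
Here k_a−k_1 = 1.130 d⁻¹ and 1 − D₀(k_a−k_1)/(k_1 L₀) = 1 − 1.57×1.130/(0.350×28.5) = 0.8221, so
t_c = ln(4.229 × 0.8221) / 1.130 = 1.246 / 1.130 = 1.103 d.
L(t_c) = L₀ e^(−k_1 t_c) = 28.5 × 0.6798 = 19.37 mg/L, and at the critical point k_a D_c = k_1 L, so D_c = (0.350/1.48) × 19.37 = 4.582 mg/L.

t_c ≈ 1.10 d; D_c ≈ 4.58 mg/L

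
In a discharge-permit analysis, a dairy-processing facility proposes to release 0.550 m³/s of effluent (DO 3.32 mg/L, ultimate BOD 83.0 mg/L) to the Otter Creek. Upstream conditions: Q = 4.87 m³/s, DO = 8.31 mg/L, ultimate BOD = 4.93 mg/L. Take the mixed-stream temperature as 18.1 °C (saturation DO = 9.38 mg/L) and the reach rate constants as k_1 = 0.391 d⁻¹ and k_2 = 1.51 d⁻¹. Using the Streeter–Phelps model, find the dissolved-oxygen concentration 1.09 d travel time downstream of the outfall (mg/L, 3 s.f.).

DO ≈ 7.01 mg/L

Mixed DO = (4.87×8.31 + 0.550×3.32)/(4.87+0.550) = 42.30/5.420 = 7.804 mg/L.
Mixed L₀ = (4.87×4.93 + 0.550×83.0)/(5.420) = 69.66/5.420 = 12.85 mg/L.
Initial deficit D₀ = C_s − DO₀ = 9.38 − 7.804 = 1.576 mg/L.
D(1.09) = [0.391×12.85/(1.51−0.391)](e^(−0.391×1.09) − e^(−1.51×1.09)) + 1.576 e^(−1.51×1.09)
= 4.491 × (0.6530 − 0.1928) + 1.576 × 0.1928 = 2.370 mg/L.
DO = 9.38 − 2.370 = 7.010 mg/L.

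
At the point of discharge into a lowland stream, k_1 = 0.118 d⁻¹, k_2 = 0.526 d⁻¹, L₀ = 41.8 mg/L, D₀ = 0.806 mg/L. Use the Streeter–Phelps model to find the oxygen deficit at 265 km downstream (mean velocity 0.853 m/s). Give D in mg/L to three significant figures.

Travel time t = x/v = 265 km / (0.853 m/s) = 265000 m / 0.853 m/s = 310700 s = 3.596 d.
k_1 L₀/(k_2−k_1) = 0.118×41.8/(0.526−0.118) = 4.932/0.4080 = 12.09 mg/L.
e^(−k_1 t) = e^(−0.118×3.596) = 0.6542; e^(−k_2 t) = e^(−0.526×3.596) = 0.1509.
D = 12.09 × (0.6542 − 0.1509) + 0.806 × 0.1509 = 6.085 + 0.1216 = 6.207 mg/L.

D ≈ 6.21 mg/L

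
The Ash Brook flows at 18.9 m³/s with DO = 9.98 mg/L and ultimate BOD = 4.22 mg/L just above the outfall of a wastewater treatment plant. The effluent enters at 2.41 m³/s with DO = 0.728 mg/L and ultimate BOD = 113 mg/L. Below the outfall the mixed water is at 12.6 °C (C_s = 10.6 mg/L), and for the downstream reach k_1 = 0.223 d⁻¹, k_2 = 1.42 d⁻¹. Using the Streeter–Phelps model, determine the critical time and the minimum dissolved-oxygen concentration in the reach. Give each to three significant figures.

Mixed DO = (18.9×9.98 + 2.41×0.728)/(18.9+2.41) = 190.4/21.31 = 8.934 mg/L.
Mixed L₀ = (18.9×4.22 + 2.41×113)/(21.31) = 352.1/21.31 = 16.52 mg/L.
Initial deficit D₀ = C_s − DO₀ = 10.6 − 8.934 = 1.666 mg/L.
t_c = (1/1.197) ln[(1.42/0.223)(1 − 1.666×1.197/(0.223×16.52))] = 0.8354 × ln(2.921) = 0.8954 d.
D_c = (0.223/1.42) × 16.52 × e^(−0.223×0.8954) = 0.1570 × 16.52 × 0.8190 = 2.125 mg/L.
Minimum DO = 10.6 − 2.125 = 8.475 mg/L.

t_c ≈ 0.895 d; minimum DO ≈ 8.47 mg/L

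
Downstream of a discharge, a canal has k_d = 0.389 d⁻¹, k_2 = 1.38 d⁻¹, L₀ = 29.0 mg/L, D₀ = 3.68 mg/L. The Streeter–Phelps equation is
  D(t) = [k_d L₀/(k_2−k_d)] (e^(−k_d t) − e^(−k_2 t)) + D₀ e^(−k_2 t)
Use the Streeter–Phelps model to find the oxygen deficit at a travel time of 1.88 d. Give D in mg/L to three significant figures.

k_d L₀/(k_2−k_d) = 0.389×29.0/(1.38−0.389) = 11.28/0.9910 = 11.38 mg/L.
e^(−k_d t) = e^(−0.389×1.880) = 0.4813; e^(−k_2 t) = e^(−1.38×1.880) = 0.07469.
D = 11.38 × (0.4813 − 0.07469) + 3.68 × 0.07469 = 4.628 + 0.2749 = 4.903 mg/L.

D ≈ 4.90 mg/L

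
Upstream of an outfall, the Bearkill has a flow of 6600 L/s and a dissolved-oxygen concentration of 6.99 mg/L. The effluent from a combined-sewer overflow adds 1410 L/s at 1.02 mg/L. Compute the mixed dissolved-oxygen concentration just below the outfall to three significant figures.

5.94 mg/L

Flow-weighted mixing: C = (Q_r C_r + Q_w C_w)/(Q_r + Q_w)
= (6600×6.99 + 1410×1.02)/(6600 + 1410) = 47570/8010 = 5.939 mg/L.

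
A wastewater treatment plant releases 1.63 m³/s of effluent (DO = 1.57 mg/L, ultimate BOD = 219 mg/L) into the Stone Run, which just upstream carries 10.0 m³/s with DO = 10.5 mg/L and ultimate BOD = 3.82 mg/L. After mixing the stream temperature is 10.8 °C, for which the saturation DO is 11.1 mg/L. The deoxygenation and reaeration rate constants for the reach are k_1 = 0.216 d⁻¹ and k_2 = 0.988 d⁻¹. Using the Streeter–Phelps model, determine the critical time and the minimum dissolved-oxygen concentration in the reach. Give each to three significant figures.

Mixed DO = (10.0×10.5 + 1.63×1.57)/(10.0+1.63) = 107.6/11.63 = 9.248 mg/L.
Mixed L₀ = (10.0×3.82 + 1.63×219)/(11.63) = 395.2/11.63 = 33.98 mg/L.
Initial deficit D₀ = C_s − DO₀ = 11.1 − 9.248 = 1.852 mg/L.
t_c = (1/0.7720) ln[(0.988/0.216)(1 − 1.852×0.7720/(0.216×33.98))] = 1.295 × ln(3.683) = 1.689 d.
D_c = (0.216/0.988) × 33.98 × e^(−0.216×1.689) = 0.2186 × 33.98 × 0.6943 = 5.158 mg/L.
Minimum DO = 11.1 − 5.158 = 5.942 mg/L.

t_c ≈ 1.69 d; minimum DO ≈ 5.94 mg/L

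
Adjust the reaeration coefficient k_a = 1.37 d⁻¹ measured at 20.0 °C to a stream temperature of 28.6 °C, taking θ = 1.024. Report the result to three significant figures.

k_a(T₂) = k_a(T₁) · θ^(T₂−T₁) = 1.37 × 1.024^(28.6−20.0)
= 1.37 × 1.024^8.60 = 1.37 × 1.226 = 1.680 d⁻¹.

k_a ≈ 1.68 d⁻¹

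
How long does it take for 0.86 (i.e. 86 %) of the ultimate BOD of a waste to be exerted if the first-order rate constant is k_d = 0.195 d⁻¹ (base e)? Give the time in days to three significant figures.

y/L₀ = 1 − e^(−k_d t) = 0.86 ⇒ e^(−k_d t) = 0.140
t = −ln(0.140) / 0.195 = 1.966 / 0.195 = 10.08 d.

t ≈ 10.1 d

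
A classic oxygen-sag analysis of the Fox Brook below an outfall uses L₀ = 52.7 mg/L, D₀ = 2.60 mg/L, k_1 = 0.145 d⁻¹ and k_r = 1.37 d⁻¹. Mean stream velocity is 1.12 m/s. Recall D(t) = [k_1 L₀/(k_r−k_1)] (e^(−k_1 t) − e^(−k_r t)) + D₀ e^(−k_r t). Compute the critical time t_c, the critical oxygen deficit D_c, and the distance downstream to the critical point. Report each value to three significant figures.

t_c ≈ 1.39 d; D_c ≈ 4.56 mg/L; x_c ≈ 135 km

With k_r/k_1 = 9.448 and 1 − D₀(k_r−k_1)/(k_1 L₀) = 0.5832,
t_c = ln(9.448 × 0.5832) / (1.37 − 0.145) = ln(5.510) / 1.225 = 1.707/1.225 = 1.393 d.
D_c = (k_1/k_r) L₀ e^(−k_1 t_c) = (0.145/1.37) × 52.7 × e^(−0.145×1.393) = 0.1058 × 52.7 × 0.8171 = 4.558 mg/L.
x_c = v t_c = 1.12 m/s × 1.393 d × 86400 s/d = 134800 m ≈ 135 km.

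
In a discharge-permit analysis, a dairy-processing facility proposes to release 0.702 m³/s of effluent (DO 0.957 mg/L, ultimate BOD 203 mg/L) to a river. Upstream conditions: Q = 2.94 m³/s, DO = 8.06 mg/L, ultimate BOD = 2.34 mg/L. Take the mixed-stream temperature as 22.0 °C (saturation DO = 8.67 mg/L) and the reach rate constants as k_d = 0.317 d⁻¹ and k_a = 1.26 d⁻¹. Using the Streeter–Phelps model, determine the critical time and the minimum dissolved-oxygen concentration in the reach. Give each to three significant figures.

Mixed DO = (2.94×8.06 + 0.702×0.957)/(2.94+0.702) = 24.37/3.642 = 6.691 mg/L.
Mixed L₀ = (2.94×2.34 + 0.702×203)/(3.642) = 149.4/3.642 = 41.02 mg/L.
Initial deficit D₀ = C_s − DO₀ = 8.67 − 6.691 = 1.979 mg/L.
t_c = (1/0.9430) ln[(1.26/0.317)(1 − 1.979×0.9430/(0.317×41.02))] = 1.060 × ln(3.404) = 1.299 d.
D_c = (0.317/1.26) × 41.02 × e^(−0.317×1.299) = 0.2516 × 41.02 × 0.6625 = 6.836 mg/L.
Minimum DO = 8.67 − 6.836 = 1.834 mg/L.

t_c ≈ 1.30 d; minimum DO ≈ 1.83 mg/L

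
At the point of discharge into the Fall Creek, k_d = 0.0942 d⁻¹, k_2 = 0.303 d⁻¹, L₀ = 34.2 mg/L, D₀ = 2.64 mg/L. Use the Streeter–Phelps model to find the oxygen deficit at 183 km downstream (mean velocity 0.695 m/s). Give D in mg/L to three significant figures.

D ≈ 6.50 mg/L

Travel time t = x/v = 183 km / (0.695 m/s) = 183000 m / 0.695 m/s = 263300 s = 3.048 d.
k_d L₀/(k_2−k_d) = 0.0942×34.2/(0.303−0.0942) = 3.222/0.2088 = 15.43 mg/L.
e^(−k_d t) = e^(−0.0942×3.048) = 0.7505; e^(−k_2 t) = e^(−0.303×3.048) = 0.3972.
D = 15.43 × (0.7505 − 0.3972) + 2.64 × 0.3972 = 5.451 + 1.049 = 6.500 mg/L.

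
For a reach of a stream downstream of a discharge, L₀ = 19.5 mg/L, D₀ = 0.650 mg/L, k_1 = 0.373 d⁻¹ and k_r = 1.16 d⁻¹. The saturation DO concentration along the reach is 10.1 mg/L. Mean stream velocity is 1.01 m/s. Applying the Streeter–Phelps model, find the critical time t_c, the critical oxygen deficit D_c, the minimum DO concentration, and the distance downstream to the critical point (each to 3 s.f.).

t_c ≈ 1.35 d; D_c ≈ 3.79 mg/L; min DO ≈ 6.31 mg/L; x_c ≈ 118 km

At the critical point dD/dt = 0, so k_1 L₀ e^(−k_1 t) = k_r D. Substituting D(t) from the Streeter–Phelps equation and solving for t gives
t_c = ln[(k_r/k_1)(1 − D₀(k_r−k_1)/(k_1 L₀))] / (k_r−k_1).
Here k_r−k_1 = 0.7870 d⁻¹ and 1 − D₀(k_r−k_1)/(k_1 L₀) = 1 − 0.650×0.7870/(0.373×19.5) = 0.9297, so
t_c = ln(3.110 × 0.9297) / 0.7870 = 1.062 / 0.7870 = 1.349 d.
L(t_c) = L₀ e^(−k_1 t_c) = 19.5 × 0.6046 = 11.79 mg/L, and at the critical point k_r D_c = k_1 L, so D_c = (0.373/1.16) × 11.79 = 3.791 mg/L.
Minimum DO = C_s − D_c = 10.1 − 3.791 = 6.309 mg/L.
x_c = v t_c = 1.01 m/s × 1.349 d × 86400 s/d = 117700 m ≈ 118 km.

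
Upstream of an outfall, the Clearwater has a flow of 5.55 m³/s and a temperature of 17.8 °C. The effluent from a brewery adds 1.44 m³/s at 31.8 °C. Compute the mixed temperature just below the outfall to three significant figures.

Flow-weighted mixing: C = (Q_r C_r + Q_w C_w)/(Q_r + Q_w)
= (5.55×17.8 + 1.44×31.8)/(5.55 + 1.44) = 144.6/6.990 = 20.68 °C.

20.7 °C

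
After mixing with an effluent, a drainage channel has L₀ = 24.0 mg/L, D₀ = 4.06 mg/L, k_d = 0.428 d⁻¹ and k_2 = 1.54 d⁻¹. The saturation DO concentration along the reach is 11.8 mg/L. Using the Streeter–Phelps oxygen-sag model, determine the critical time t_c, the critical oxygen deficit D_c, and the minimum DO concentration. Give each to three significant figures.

With k_2/k_d = 3.598 and 1 − D₀(k_2−k_d)/(k_d L₀) = 0.5605,
t_c = ln(3.598 × 0.5605) / (1.54 − 0.428) = ln(2.017) / 1.112 = 0.7015/1.112 = 0.6308 d.
L(t_c) = L₀ e^(−k_d t_c) = 24.0 × 0.7634 = 18.32 mg/L, and at the critical point k_2 D_c = k_d L, so D_c = (0.428/1.54) × 18.32 = 5.092 mg/L.
Minimum DO = C_s − D_c = 11.8 − 5.092 = 6.708 mg/L.

t_c ≈ 0.631 d; D_c ≈ 5.09 mg/L; min DO ≈ 6.71 mg/L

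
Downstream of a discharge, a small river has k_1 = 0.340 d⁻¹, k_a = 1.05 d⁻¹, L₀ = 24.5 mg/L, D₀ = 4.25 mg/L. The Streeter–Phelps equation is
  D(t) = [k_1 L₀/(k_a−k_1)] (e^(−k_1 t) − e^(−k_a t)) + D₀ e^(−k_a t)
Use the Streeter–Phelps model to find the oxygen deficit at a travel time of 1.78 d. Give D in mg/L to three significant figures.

D ≈ 5.25 mg/L

k_1 L₀/(k_a−k_1) = 0.340×24.5/(1.05−0.340) = 8.330/0.7100 = 11.73 mg/L.
e^(−k_1 t) = e^(−0.340×1.780) = 0.5460; e^(−k_a t) = e^(−1.05×1.780) = 0.1543.
D = 11.73 × (0.5460 − 0.1543) + 4.25 × 0.1543 = 4.595 + 0.6557 = 5.251 mg/L.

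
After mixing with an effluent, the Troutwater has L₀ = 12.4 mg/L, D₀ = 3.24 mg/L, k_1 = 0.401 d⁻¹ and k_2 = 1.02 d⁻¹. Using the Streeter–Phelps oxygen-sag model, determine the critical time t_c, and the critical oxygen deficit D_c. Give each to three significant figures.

With k_2/k_1 = 2.544 and 1 − D₀(k_2−k_1)/(k_1 L₀) = 0.5967,
t_c = ln(2.544 × 0.5967) / (1.02 − 0.401) = ln(1.518) / 0.6190 = 0.4172/0.6190 = 0.6740 d.
D_c = (k_1/k_2) L₀ e^(−k_1 t_c) = (0.401/1.02) × 12.4 × e^(−0.401×0.6740) = 0.3931 × 12.4 × 0.7632 = 3.720 mg/L.

t_c ≈ 0.674 d; D_c ≈ 3.72 mg/L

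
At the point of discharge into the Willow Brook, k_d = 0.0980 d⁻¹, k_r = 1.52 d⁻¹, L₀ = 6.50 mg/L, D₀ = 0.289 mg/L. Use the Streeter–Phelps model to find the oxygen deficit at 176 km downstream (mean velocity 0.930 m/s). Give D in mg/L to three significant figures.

D ≈ 0.356 mg/L

Travel time t = x/v = 176 km / (0.930 m/s) = 176000 m / 0.930 m/s = 189200 s = 2.190 d.
k_d L₀/(k_r−k_d) = 0.0980×6.50/(1.52−0.0980) = 0.6370/1.422 = 0.4480 mg/L.
e^(−k_d t) = e^(−0.0980×2.190) = 0.8068; e^(−k_r t) = e^(−1.52×2.190) = 0.03582.
D = 0.4480 × (0.8068 − 0.03582) + 0.289 × 0.03582 = 0.3454 + 0.01035 = 0.3557 mg/L.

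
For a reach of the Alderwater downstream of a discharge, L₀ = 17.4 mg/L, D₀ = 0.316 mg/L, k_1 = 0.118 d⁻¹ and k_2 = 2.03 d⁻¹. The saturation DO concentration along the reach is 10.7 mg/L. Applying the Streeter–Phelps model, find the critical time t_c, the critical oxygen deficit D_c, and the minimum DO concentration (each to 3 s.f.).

At the critical point dD/dt = 0, so k_1 L₀ e^(−k_1 t) = k_2 D. Substituting D(t) from the Streeter–Phelps equation and solving for t gives
t_c = ln[(k_2/k_1)(1 − D₀(k_2−k_1)/(k_1 L₀))] / (k_2−k_1).
Here k_2−k_1 = 1.912 d⁻¹ and 1 − D₀(k_2−k_1)/(k_1 L₀) = 1 − 0.316×1.912/(0.118×17.4) = 0.7057, so
t_c = ln(17.20 × 0.7057) / 1.912 = 2.497 / 1.912 = 1.306 d.
L(t_c) = L₀ e^(−k_1 t_c) = 17.4 × 0.8572 = 14.92 mg/L, and at the critical point k_2 D_c = k_1 L, so D_c = (0.118/2.03) × 14.92 = 0.8670 mg/L.
Minimum DO = C_s − D_c = 10.7 − 0.8670 = 9.833 mg/L.

t_c ≈ 1.31 d; D_c ≈ 0.867 mg/L; min DO ≈ 9.83 mg/L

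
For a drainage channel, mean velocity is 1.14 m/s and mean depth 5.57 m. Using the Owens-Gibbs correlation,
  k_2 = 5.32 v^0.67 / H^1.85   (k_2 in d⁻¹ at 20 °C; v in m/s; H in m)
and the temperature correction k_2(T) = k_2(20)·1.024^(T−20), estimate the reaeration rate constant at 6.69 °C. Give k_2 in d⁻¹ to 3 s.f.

k_2(20) = 5.32 × 1.14^0.67 / 5.57^1.85 = 5.32 × 1.092 / 23.98 = 0.2422 d⁻¹.
k_2(6.69) = 0.2422 × 1.024^(6.69−20) = 0.2422 × 0.7293 = 0.1766 d⁻¹.

k_2 ≈ 0.177 d⁻¹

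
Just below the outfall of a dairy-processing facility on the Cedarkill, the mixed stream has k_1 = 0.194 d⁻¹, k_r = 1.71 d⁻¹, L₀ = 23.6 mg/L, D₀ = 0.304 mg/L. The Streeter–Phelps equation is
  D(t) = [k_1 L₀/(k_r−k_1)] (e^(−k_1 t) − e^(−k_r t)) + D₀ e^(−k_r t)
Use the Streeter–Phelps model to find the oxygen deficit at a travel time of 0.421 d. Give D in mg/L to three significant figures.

k_1 L₀/(k_r−k_1) = 0.194×23.6/(1.71−0.194) = 4.578/1.516 = 3.020 mg/L.
e^(−k_1 t) = e^(−0.194×0.4210) = 0.9216; e^(−k_r t) = e^(−1.71×0.4210) = 0.4868.
D = 3.020 × (0.9216 − 0.4868) + 0.304 × 0.4868 = 1.313 + 0.1480 = 1.461 mg/L.

D ≈ 1.46 mg/L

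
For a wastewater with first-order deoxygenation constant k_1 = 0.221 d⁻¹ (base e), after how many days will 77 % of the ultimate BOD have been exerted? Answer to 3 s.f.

t ≈ 6.65 d

y/L₀ = 1 − e^(−k_1 t) = 0.77 ⇒ e^(−k_1 t) = 0.230
t = −ln(0.230) / 0.221 = 1.470 / 0.221 = 6.650 d.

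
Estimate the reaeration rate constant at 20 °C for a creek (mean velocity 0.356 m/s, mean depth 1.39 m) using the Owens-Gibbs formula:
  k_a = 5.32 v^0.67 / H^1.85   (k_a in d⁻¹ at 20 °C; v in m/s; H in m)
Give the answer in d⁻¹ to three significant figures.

k_a = 5.32 × 0.356^0.67 / 1.39^1.85 = 5.32 × 0.5006 / 1.839 = 1.448 d⁻¹.

k_a ≈ 1.45 d⁻¹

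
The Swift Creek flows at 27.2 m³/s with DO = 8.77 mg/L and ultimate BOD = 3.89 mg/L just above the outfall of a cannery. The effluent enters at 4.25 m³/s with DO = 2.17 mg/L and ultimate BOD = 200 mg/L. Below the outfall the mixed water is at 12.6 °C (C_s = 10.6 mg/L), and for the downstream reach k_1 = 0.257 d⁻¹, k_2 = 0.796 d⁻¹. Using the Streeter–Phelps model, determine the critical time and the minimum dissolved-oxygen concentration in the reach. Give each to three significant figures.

t_c ≈ 1.71 d; minimum DO ≈ 4.28 mg/L

Mixed DO = (27.2×8.77 + 4.25×2.17)/(27.2+4.25) = 247.8/31.45 = 7.878 mg/L.
Mixed L₀ = (27.2×3.89 + 4.25×200)/(31.45) = 955.8/31.45 = 30.39 mg/L.
Initial deficit D₀ = C_s − DO₀ = 10.6 − 7.878 = 2.722 mg/L.
t_c = (1/0.5390) ln[(0.796/0.257)(1 − 2.722×0.5390/(0.257×30.39))] = 1.855 × ln(2.515) = 1.711 d.
D_c = (0.257/0.796) × 30.39 × e^(−0.257×1.711) = 0.3229 × 30.39 × 0.6441 = 6.320 mg/L.
Minimum DO = 10.6 − 6.320 = 4.280 mg/L.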